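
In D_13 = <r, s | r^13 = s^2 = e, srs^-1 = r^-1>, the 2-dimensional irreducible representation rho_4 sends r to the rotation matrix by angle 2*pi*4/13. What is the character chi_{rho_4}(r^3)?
chi_{rho_4}(r^3) = 2*cos(2*pi*4*3/13) = 2*cos(2*pi/13)

rho_4(r^3) is rotation by angle 2*pi*4*3/13, whose trace is 2*cos(2*pi*4*3/13) = 2*cos(2*pi/13).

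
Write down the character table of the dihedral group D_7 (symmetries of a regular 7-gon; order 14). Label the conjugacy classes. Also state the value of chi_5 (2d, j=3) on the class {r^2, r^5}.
Conjugacy classes: {e} of size 1, {r^1, r^6} of size 2, {r^2, r^5} of size 2, {r^3, r^4} of size 2, {s, sr, ..., sr^6} of size 7.
Character table:
  irrep \ class              {e} (size 1)  {r^1, r^6} (size 2)  {r^2, r^5} (size 2)  {r^3, r^4} (size 2)  {s, sr, ..., sr^6} (size 7)
  chi_1 (triv)               1             1                    1                    1                    1                          
  chi_2 (sign: r->1, s->-1)  1             1                    1                    1                    -1                         
  chi_3 (2d, j=1)            2             2*cos(2*pi/7)        -2*cos(3*pi/7)       -2*cos(pi/7)         0                          
  chi_4 (2d, j=2)            2             -2*cos(3*pi/7)       -2*cos(pi/7)         2*cos(2*pi/7)        0                          
  chi_5 (2d, j=3)            2             -2*cos(pi/7)         2*cos(2*pi/7)        -2*cos(3*pi/7)       0                          

Spot check: chi_5 (2d, j=3) on {r^2, r^5} = 2*cos(2*pi/7).

Explanation: D_7 has order 2*7 = 14 with 5 conjugacy classes, hence 5 irreducibles. Sum of squared dims 1 + 1 + 4 + 4 + 4 = 14 = |G|. Linear characters come from the abelianisation; the 2-dimensional irreps have character r^k -> 2*cos(2*pi*j*k/7), reflections -> 0.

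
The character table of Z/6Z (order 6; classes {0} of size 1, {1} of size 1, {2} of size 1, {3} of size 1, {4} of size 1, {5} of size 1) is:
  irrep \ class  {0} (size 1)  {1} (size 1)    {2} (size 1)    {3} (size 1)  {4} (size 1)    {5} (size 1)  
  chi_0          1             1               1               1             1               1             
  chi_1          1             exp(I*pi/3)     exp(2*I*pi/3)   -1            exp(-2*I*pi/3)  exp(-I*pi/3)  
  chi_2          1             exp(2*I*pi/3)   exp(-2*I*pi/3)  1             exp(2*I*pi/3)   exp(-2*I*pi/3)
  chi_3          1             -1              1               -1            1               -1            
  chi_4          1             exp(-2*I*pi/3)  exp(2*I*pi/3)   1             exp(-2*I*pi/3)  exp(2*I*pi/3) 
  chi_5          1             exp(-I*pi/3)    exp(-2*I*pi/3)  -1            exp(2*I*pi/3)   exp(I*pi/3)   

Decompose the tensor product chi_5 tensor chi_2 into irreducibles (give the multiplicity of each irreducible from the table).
chi_5 tensor chi_2 = chi_1 (all other irreducibles have multiplicity 0).

Explanation: The character of a tensor product is the pointwise product (chi_5 * chi_2)(C) = chi_5(C) * chi_2(C):
  {0}: (1)*(1), {1}: (exp(-I*pi/3))*(exp(2*I*pi/3)), {2}: (exp(-2*I*pi/3))*(exp(-2*I*pi/3)), {3}: (-1)*(1), {4}: (exp(2*I*pi/3))*(exp(2*I*pi/3)), {5}: (exp(I*pi/3))*(exp(-2*I*pi/3))
so (chi_5 * chi_2) takes values
  {0} -> 1, {1} -> exp(I*pi/3), {2} -> exp(2*I*pi/3), {3} -> -1, {4} -> exp(-2*I*pi/3), {5} -> exp(-I*pi/3).
Now take the inner product of this character with each irreducible chi from the table, <chi_5*chi_2, chi> = (1/6) sum_C |C| (chi_5*chi_2)(C) conj(chi(C)):
  <chi_5*chi_2, chi_0> = (1/6)[1*(1)*conj(1) + 1*(exp(I*pi/3))*conj(1) + 1*(exp(2*I*pi/3))*conj(1) + 1*(-1)*conj(1) + 1*(exp(-2*I*pi/3))*conj(1) + 1*(exp(-I*pi/3))*conj(1)]
      = (1/6)[(1) + (exp(I*pi/3)) + (exp(2*I*pi/3)) + (-1) + (exp(-2*I*pi/3)) + (exp(-I*pi/3))] = 0/6 = 0
  <chi_5*chi_2, chi_1> = (1/6)[1*(1)*conj(1) + 1*(exp(I*pi/3))*conj(exp(I*pi/3)) + 1*(exp(2*I*pi/3))*conj(exp(2*I*pi/3)) + 1*(-1)*conj(-1) + 1*(exp(-2*I*pi/3))*conj(exp(-2*I*pi/3)) + 1*(exp(-I*pi/3))*conj(exp(-I*pi/3))]
      = (1/6)[(1) + (1) + (1) + (1) + (1) + (1)] = 6/6 = 1
  <chi_5*chi_2, chi_2> = (1/6)[1*(1)*conj(1) + 1*(exp(I*pi/3))*conj(exp(2*I*pi/3)) + 1*(exp(2*I*pi/3))*conj(exp(-2*I*pi/3)) + 1*(-1)*conj(1) + 1*(exp(-2*I*pi/3))*conj(exp(2*I*pi/3)) + 1*(exp(-I*pi/3))*conj(exp(-2*I*pi/3))]
      = (1/6)[(1) + (exp(-I*pi/3)) + (exp(-2*I*pi/3)) + (-1) + (exp(2*I*pi/3)) + (exp(I*pi/3))] = 0/6 = 0
  <chi_5*chi_2, chi_3> = (1/6)[1*(1)*conj(1) + 1*(exp(I*pi/3))*conj(-1) + 1*(exp(2*I*pi/3))*conj(1) + 1*(-1)*conj(-1) + 1*(exp(-2*I*pi/3))*conj(1) + 1*(exp(-I*pi/3))*conj(-1)]
      = (1/6)[(1) + (-exp(I*pi/3)) + (exp(2*I*pi/3)) + (1) + (exp(-2*I*pi/3)) + (-exp(-I*pi/3))] = 0/6 = 0
  <chi_5*chi_2, chi_4> = (1/6)[1*(1)*conj(1) + 1*(exp(I*pi/3))*conj(exp(-2*I*pi/3)) + 1*(exp(2*I*pi/3))*conj(exp(2*I*pi/3)) + 1*(-1)*conj(1) + 1*(exp(-2*I*pi/3))*conj(exp(-2*I*pi/3)) + 1*(exp(-I*pi/3))*conj(exp(2*I*pi/3))]
      = (1/6)[(1) + (-1) + (1) + (-1) + (1) + (-1)] = 0/6 = 0
  <chi_5*chi_2, chi_5> = (1/6)[1*(1)*conj(1) + 1*(exp(I*pi/3))*conj(exp(-I*pi/3)) + 1*(exp(2*I*pi/3))*conj(exp(-2*I*pi/3)) + 1*(-1)*conj(-1) + 1*(exp(-2*I*pi/3))*conj(exp(2*I*pi/3)) + 1*(exp(-I*pi/3))*conj(exp(I*pi/3))]
      = (1/6)[(1) + (exp(2*I*pi/3)) + (exp(-2*I*pi/3)) + (1) + (exp(2*I*pi/3)) + (exp(-2*I*pi/3))] = 0/6 = 0
(Exp terms are combined using exp(i*s)*conj(exp(i*t)) = exp(i*(s-t)), and sums of them are collapsed using the identity that for every m > 1 the m distinct m-th roots of unity sum to 0, e.g. 1 + exp(2*I*pi/3) + exp(-2*I*pi/3) = 0.)
Hence the multiplicities are chi_1: 1. Dimension check: dim(chi_5)*dim(chi_2) = 1*1 = 1 and sum (mult * dim) = 1*1 = 1.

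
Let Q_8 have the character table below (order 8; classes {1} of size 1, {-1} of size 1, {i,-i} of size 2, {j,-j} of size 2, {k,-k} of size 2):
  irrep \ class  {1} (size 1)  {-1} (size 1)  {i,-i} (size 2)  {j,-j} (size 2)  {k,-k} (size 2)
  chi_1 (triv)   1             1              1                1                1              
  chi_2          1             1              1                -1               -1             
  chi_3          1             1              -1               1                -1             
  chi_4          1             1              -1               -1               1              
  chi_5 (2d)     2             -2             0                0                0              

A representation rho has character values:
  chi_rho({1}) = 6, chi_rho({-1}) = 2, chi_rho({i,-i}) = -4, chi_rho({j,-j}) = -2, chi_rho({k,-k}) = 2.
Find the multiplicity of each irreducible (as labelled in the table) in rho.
Multiplicities: chi_1: 0, chi_2: 0, chi_3: 1, chi_4: 3, chi_5: 1.

Argument: Use <chi_rho, chi> = (1/|G|) sum_C |C| * chi_rho(C) * conj(chi(C)) with |G| = 8 for each irreducible chi in the table:
  <chi_rho, chi_1> = (1/8)[1*(6)*conj(1) + 1*(2)*conj(1) + 2*(-4)*conj(1) + 2*(-2)*conj(1) + 2*(2)*conj(1)]
      = (1/8)[(6) + (2) + (-8) + (-4) + (4)] = 0/8 = 0
  <chi_rho, chi_2> = (1/8)[1*(6)*conj(1) + 1*(2)*conj(1) + 2*(-4)*conj(1) + 2*(-2)*conj(-1) + 2*(2)*conj(-1)]
      = (1/8)[(6) + (2) + (-8) + (4) + (-4)] = 0/8 = 0
  <chi_rho, chi_3> = (1/8)[1*(6)*conj(1) + 1*(2)*conj(1) + 2*(-4)*conj(-1) + 2*(-2)*conj(1) + 2*(2)*conj(-1)]
      = (1/8)[(6) + (2) + (8) + (-4) + (-4)] = 8/8 = 1
  <chi_rho, chi_4> = (1/8)[1*(6)*conj(1) + 1*(2)*conj(1) + 2*(-4)*conj(-1) + 2*(-2)*conj(-1) + 2*(2)*conj(1)]
      = (1/8)[(6) + (2) + (8) + (4) + (4)] = 24/8 = 3
  <chi_rho, chi_5> = (1/8)[1*(6)*conj(2) + 1*(2)*conj(-2) + 2*(-4)*conj(0) + 2*(-2)*conj(0) + 2*(2)*conj(0)]
      = (1/8)[(12) + (-4) + (0) + (0) + (0)] = 8/8 = 1
Dimension check: dim(rho) = sum (mult * dim) = 0*1 + 0*1 + 1*1 + 3*1 + 1*2 = 6 = chi_rho(e) = 6.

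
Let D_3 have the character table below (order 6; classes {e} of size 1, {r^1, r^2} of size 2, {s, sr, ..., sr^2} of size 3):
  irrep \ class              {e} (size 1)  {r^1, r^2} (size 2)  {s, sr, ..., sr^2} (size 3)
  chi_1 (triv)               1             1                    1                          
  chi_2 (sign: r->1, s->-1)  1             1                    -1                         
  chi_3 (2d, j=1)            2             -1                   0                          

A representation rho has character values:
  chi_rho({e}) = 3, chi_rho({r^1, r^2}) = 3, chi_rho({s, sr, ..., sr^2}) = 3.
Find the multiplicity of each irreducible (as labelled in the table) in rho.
Multiplicities: chi_1: 3, chi_2: 0, chi_3: 0.

Argument: Use <chi_rho, chi> = (1/|G|) sum_C |C| * chi_rho(C) * conj(chi(C)) with |G| = 6 for each irreducible chi in the table:
  <chi_rho, chi_1> = (1/6)[1*(3)*conj(1) + 2*(3)*conj(1) + 3*(3)*conj(1)]
      = (1/6)[(3) + (6) + (9)] = 18/6 = 3
  <chi_rho, chi_2> = (1/6)[1*(3)*conj(1) + 2*(3)*conj(1) + 3*(3)*conj(-1)]
      = (1/6)[(3) + (6) + (-9)] = 0/6 = 0
  <chi_rho, chi_3> = (1/6)[1*(3)*conj(2) + 2*(3)*conj(-1) + 3*(3)*conj(0)]
      = (1/6)[(6) + (-6) + (0)] = 0/6 = 0
Dimension check: dim(rho) = sum (mult * dim) = 3*1 + 0*1 + 0*2 = 3 = chi_rho(e) = 3.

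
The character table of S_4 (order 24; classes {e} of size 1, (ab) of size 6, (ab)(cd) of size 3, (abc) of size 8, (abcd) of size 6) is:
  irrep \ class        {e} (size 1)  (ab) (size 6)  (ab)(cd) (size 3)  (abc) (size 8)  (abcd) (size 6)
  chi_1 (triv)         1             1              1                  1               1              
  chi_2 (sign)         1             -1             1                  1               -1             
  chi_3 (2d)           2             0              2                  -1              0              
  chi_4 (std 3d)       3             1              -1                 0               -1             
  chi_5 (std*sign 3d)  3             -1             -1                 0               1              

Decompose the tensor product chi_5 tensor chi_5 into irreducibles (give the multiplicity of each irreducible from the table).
chi_5 tensor chi_5 = chi_1 + chi_3 + chi_4 + chi_5 (all other irreducibles have multiplicity 0).

Why: The character of a tensor product is the pointwise product (chi_5 * chi_5)(C) = chi_5(C) * chi_5(C):
  {e}: (3)*(3), (ab): (-1)*(-1), (ab)(cd): (-1)*(-1), (abc): (0)*(0), (abcd): (1)*(1)
so (chi_5 * chi_5) takes values
  {e} -> 9, (ab) -> 1, (ab)(cd) -> 1, (abc) -> 0, (abcd) -> 1.
Now take the inner product of this character with each irreducible chi from the table, <chi_5*chi_5, chi> = (1/24) sum_C |C| (chi_5*chi_5)(C) conj(chi(C)):
  <chi_5*chi_5, chi_1> = (1/24)[1*(9)*conj(1) + 6*(1)*conj(1) + 3*(1)*conj(1) + 8*(0)*conj(1) + 6*(1)*conj(1)]
      = (1/24)[(9) + (6) + (3) + (0) + (6)] = 24/24 = 1
  <chi_5*chi_5, chi_2> = (1/24)[1*(9)*conj(1) + 6*(1)*conj(-1) + 3*(1)*conj(1) + 8*(0)*conj(1) + 6*(1)*conj(-1)]
      = (1/24)[(9) + (-6) + (3) + (0) + (-6)] = 0/24 = 0
  <chi_5*chi_5, chi_3> = (1/24)[1*(9)*conj(2) + 6*(1)*conj(0) + 3*(1)*conj(2) + 8*(0)*conj(-1) + 6*(1)*conj(0)]
      = (1/24)[(18) + (0) + (6) + (0) + (0)] = 24/24 = 1
  <chi_5*chi_5, chi_4> = (1/24)[1*(9)*conj(3) + 6*(1)*conj(1) + 3*(1)*conj(-1) + 8*(0)*conj(0) + 6*(1)*conj(-1)]
      = (1/24)[(27) + (6) + (-3) + (0) + (-6)] = 24/24 = 1
  <chi_5*chi_5, chi_5> = (1/24)[1*(9)*conj(3) + 6*(1)*conj(-1) + 3*(1)*conj(-1) + 8*(0)*conj(0) + 6*(1)*conj(1)]
      = (1/24)[(27) + (-6) + (-3) + (0) + (6)] = 24/24 = 1
Hence the multiplicities are chi_1: 1, chi_3: 1, chi_4: 1, chi_5: 1. Dimension check: dim(chi_5)*dim(chi_5) = 3*3 = 9 and sum (mult * dim) = 1*1 + 1*2 + 1*3 + 1*3 = 9.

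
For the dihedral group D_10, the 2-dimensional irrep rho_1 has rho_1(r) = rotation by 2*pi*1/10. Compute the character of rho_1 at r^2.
chi_{rho_1}(r^2) = 2*cos(2*pi*1*2/10) = -1/2 + sqrt(5)/2

Reasoning: rho_1(r^2) is rotation by angle 2*pi*1*2/10, whose trace is 2*cos(2*pi*1*2/10) = -1/2 + sqrt(5)/2.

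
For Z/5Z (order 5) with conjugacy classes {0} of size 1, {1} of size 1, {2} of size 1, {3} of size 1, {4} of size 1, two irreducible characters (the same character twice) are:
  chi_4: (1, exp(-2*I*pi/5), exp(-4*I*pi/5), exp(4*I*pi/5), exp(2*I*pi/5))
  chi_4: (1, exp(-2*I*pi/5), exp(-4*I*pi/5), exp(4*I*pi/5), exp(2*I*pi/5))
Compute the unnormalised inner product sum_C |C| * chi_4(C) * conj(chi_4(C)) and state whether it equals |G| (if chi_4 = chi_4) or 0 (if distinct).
Sum = 5 = |G| = 5; so <chi_4, chi_4> = 1 (norm-1 confirms irreducibility).

Reasoning: Compute term by term over conjugacy classes (|C| * chi_4(C) * conj(chi_4(C))):
  1*(1)*conj(1) + 1*(exp(-2*I*pi/5))*conj(exp(-2*I*pi/5)) + 1*(exp(-4*I*pi/5))*conj(exp(-4*I*pi/5)) + 1*(exp(4*I*pi/5))*conj(exp(4*I*pi/5)) + 1*(exp(2*I*pi/5))*conj(exp(2*I*pi/5))
  = (1) + (1) + (1) + (1) + (1)
  = 5.
(Exp terms are combined using exp(i*s)*conj(exp(i*t)) = exp(i*(s-t)), and sums of them are collapsed using the identity that for every m > 1 the m distinct m-th roots of unity sum to 0, e.g. 1 + exp(2*I*pi/3) + exp(-2*I*pi/3) = 0.)
Dividing by |G| = 5 gives 5/5 = 1, matching the row-orthogonality relation <chi_4, chi_4> = [chi_4 = chi_4].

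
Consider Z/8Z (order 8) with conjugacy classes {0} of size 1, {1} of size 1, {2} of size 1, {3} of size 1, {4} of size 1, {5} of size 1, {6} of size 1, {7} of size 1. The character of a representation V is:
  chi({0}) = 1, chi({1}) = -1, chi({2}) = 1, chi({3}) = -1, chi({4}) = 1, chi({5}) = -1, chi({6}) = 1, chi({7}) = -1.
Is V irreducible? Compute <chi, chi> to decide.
Irreducible: <chi, chi> = 1.

Solution. <chi, chi> = (1/|G|) sum_C |C| * |chi(C)|^2 = (1/8)[1*|1|^2 + 1*|-1|^2 + 1*|1|^2 + 1*|-1|^2 + 1*|1|^2 + 1*|-1|^2 + 1*|1|^2 + 1*|-1|^2]
  = (1/8)[(1) + (1) + (1) + (1) + (1) + (1) + (1) + (1)] = 8/8 = 1.
(Exp terms are combined using exp(i*s)*conj(exp(i*t)) = exp(i*(s-t)), and sums of them are collapsed using the identity that for every m > 1 the m distinct m-th roots of unity sum to 0, e.g. 1 + exp(2*I*pi/3) + exp(-2*I*pi/3) = 0.)
A character is irreducible iff <chi, chi> = 1, so this representation is irreducible.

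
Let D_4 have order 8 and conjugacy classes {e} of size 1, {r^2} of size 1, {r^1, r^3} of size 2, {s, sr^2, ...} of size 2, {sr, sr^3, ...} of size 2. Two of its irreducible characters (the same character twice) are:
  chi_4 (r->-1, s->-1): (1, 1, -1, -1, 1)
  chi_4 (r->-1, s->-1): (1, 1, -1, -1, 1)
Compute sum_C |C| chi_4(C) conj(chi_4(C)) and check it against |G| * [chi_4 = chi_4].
Sum = 8 = |G| = 8; so <chi_4, chi_4> = 1 (norm-1 confirms irreducibility).

Derivation: Compute term by term over conjugacy classes (|C| * chi_4(C) * conj(chi_4(C))):
  1*(1)*conj(1) + 1*(1)*conj(1) + 2*(-1)*conj(-1) + 2*(-1)*conj(-1) + 2*(1)*conj(1)
  = (1) + (1) + (2) + (2) + (2)
  = 8.
Dividing by |G| = 8 gives 8/8 = 1, matching the row-orthogonality relation <chi_4, chi_4> = [chi_4 = chi_4].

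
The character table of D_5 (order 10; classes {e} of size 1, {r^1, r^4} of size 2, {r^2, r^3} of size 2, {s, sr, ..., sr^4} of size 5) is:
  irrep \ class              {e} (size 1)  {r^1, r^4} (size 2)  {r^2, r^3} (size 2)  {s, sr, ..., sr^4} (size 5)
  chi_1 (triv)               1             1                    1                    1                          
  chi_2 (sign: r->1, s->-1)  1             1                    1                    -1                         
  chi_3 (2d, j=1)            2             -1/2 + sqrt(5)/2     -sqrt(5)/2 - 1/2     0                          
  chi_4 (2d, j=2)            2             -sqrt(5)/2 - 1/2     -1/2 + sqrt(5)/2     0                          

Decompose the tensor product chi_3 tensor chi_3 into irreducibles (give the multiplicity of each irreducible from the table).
chi_3 tensor chi_3 = chi_1 + chi_2 + chi_4 (all other irreducibles have multiplicity 0).

Derivation: The character of a tensor product is the pointwise product (chi_3 * chi_3)(C) = chi_3(C) * chi_3(C):
  {e}: (2)*(2), {r^1, r^4}: (-1/2 + sqrt(5)/2)*(-1/2 + sqrt(5)/2), {r^2, r^3}: (-sqrt(5)/2 - 1/2)*(-sqrt(5)/2 - 1/2), {s, sr, ..., sr^4}: (0)*(0)
so (chi_3 * chi_3) takes values
  {e} -> 4, {r^1, r^4} -> 3/2 - sqrt(5)/2, {r^2, r^3} -> sqrt(5)/2 + 3/2, {s, sr, ..., sr^4} -> 0.
Now take the inner product of this character with each irreducible chi from the table, <chi_3*chi_3, chi> = (1/10) sum_C |C| (chi_3*chi_3)(C) conj(chi(C)):
  <chi_3*chi_3, chi_1> = (1/10)[1*(4)*conj(1) + 2*(3/2 - sqrt(5)/2)*conj(1) + 2*(sqrt(5)/2 + 3/2)*conj(1) + 5*(0)*conj(1)]
      = (1/10)[(4) + (3 - sqrt(5)) + (sqrt(5) + 3) + (0)] = 10/10 = 1
  <chi_3*chi_3, chi_2> = (1/10)[1*(4)*conj(1) + 2*(3/2 - sqrt(5)/2)*conj(1) + 2*(sqrt(5)/2 + 3/2)*conj(1) + 5*(0)*conj(-1)]
      = (1/10)[(4) + (3 - sqrt(5)) + (sqrt(5) + 3) + (0)] = 10/10 = 1
  <chi_3*chi_3, chi_3> = (1/10)[1*(4)*conj(2) + 2*(3/2 - sqrt(5)/2)*conj(-1/2 + sqrt(5)/2) + 2*(sqrt(5)/2 + 3/2)*conj(-sqrt(5)/2 - 1/2) + 5*(0)*conj(0)]
      = (1/10)[(8) + (-4 + 2*sqrt(5)) + (-2*sqrt(5) - 4) + (0)] = 0/10 = 0
  <chi_3*chi_3, chi_4> = (1/10)[1*(4)*conj(2) + 2*(3/2 - sqrt(5)/2)*conj(-sqrt(5)/2 - 1/2) + 2*(sqrt(5)/2 + 3/2)*conj(-1/2 + sqrt(5)/2) + 5*(0)*conj(0)]
      = (1/10)[(8) + (1 - sqrt(5)) + (1 + sqrt(5)) + (0)] = 10/10 = 1
Hence the multiplicities are chi_1: 1, chi_2: 1, chi_4: 1. Dimension check: dim(chi_3)*dim(chi_3) = 2*2 = 4 and sum (mult * dim) = 1*1 + 1*1 + 1*2 = 4.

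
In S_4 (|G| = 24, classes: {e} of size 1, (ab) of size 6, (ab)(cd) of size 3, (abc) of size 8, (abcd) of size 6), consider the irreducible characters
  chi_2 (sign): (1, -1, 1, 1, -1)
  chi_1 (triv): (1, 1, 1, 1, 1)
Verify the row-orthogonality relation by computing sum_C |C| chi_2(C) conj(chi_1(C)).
Sum = 0; so <chi_2, chi_1> = 0 (distinct irreducibles are orthogonal).

Justification: Compute term by term over conjugacy classes (|C| * chi_2(C) * conj(chi_1(C))):
  1*(1)*conj(1) + 6*(-1)*conj(1) + 3*(1)*conj(1) + 8*(1)*conj(1) + 6*(-1)*conj(1)
  = (1) + (-6) + (3) + (8) + (-6)
  = 0.
Dividing by |G| = 24 gives 0/24 = 0, matching the row-orthogonality relation <chi_2, chi_1> = [chi_2 = chi_1].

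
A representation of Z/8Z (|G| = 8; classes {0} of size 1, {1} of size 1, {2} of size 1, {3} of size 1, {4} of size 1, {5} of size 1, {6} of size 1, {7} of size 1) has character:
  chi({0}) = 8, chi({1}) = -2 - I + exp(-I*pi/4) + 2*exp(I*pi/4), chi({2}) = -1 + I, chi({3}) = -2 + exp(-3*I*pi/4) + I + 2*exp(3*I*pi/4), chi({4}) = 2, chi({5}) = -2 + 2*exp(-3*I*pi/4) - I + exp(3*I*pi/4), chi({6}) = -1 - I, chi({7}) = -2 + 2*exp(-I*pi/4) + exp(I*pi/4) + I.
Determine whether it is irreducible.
Not irreducible (reducible): <chi, chi> = 14 > 1.

Derivation: <chi, chi> = (1/|G|) sum_C |C| * |chi(C)|^2 = (1/8)[1*|8|^2 + 1*|-2 - I + exp(-I*pi/4) + 2*exp(I*pi/4)|^2 + 1*|-1 + I|^2 + 1*|-2 + exp(-3*I*pi/4) + I + 2*exp(3*I*pi/4)|^2 + 1*|2|^2 + 1*|-2 + 2*exp(-3*I*pi/4) - I + exp(3*I*pi/4)|^2 + 1*|-1 - I|^2 + 1*|-2 + 2*exp(-I*pi/4) + exp(I*pi/4) + I|^2]
  = (1/8)[(64) + (10 - 7*exp(I*pi/4) + exp(3*I*pi/4) - 6*exp(-I*pi/4)) + (2) + (10 - 6*exp(3*I*pi/4) + exp(-I*pi/4) - 7*exp(-3*I*pi/4)) + (4) + (10 - 6*exp(3*I*pi/4) + exp(-I*pi/4) - 7*exp(-3*I*pi/4)) + (2) + (10 - 7*exp(I*pi/4) + exp(3*I*pi/4) - 6*exp(-I*pi/4))] = 112/8 = 14.
(Exp terms are combined using exp(i*s)*conj(exp(i*t)) = exp(i*(s-t)), and sums of them are collapsed using the identity that for every m > 1 the m distinct m-th roots of unity sum to 0, e.g. 1 + exp(2*I*pi/3) + exp(-2*I*pi/3) = 0.)
A character is irreducible iff <chi, chi> = 1, so this representation is reducible.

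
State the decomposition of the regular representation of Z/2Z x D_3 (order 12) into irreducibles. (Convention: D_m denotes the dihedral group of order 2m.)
Each irreducible V_i of dimension d_i appears with multiplicity d_i, i.e. rho_reg = (direct sum over all irreducibles V_i) d_i V_i. The irreducible dimensions for Z/2Z x D_3 are 1, 1, 1, 1, 2, 2: 4 irreducibles of dimension 1, each with multiplicity 1; 2 irreducibles of dimension 2, each with multiplicity 2. Total dimension 4*1*1 + 2*2*2 = 12 = |G|.

Working: General theorem: in the regular representation of a finite group G, each irreducible appears with multiplicity equal to its dimension. Check: dim(rho_reg) = sum d_i^2 = 1 + 1 + 1 + 1 + 4 + 4 = 12 = |G|.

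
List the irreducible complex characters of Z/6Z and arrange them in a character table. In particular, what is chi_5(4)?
Character table of Z/6Z (irreps indexed chi_0,...,chi_5 with chi_k(m) = zeta_6^(k*m), zeta_6 = exp(2*pi*i/6)):
  irrep \ class  {0} (size 1)  {1} (size 1)    {2} (size 1)    {3} (size 1)  {4} (size 1)    {5} (size 1)  
  chi_0          1             1               1               1             1               1             
  chi_1          1             exp(I*pi/3)     exp(2*I*pi/3)   -1            exp(-2*I*pi/3)  exp(-I*pi/3)  
  chi_2          1             exp(2*I*pi/3)   exp(-2*I*pi/3)  1             exp(2*I*pi/3)   exp(-2*I*pi/3)
  chi_3          1             -1              1               -1            1               -1            
  chi_4          1             exp(-2*I*pi/3)  exp(2*I*pi/3)   1             exp(-2*I*pi/3)  exp(2*I*pi/3) 
  chi_5          1             exp(-I*pi/3)    exp(-2*I*pi/3)  -1            exp(2*I*pi/3)   exp(I*pi/3)   

Spot check: chi_5(4) = zeta_6^(5*4) = zeta_6^20 = exp(2*I*pi/3).

Details: Z/6Z is abelian, so all 6 irreducible complex representations are 1-dimensional. They are given by chi_k(m) = zeta_6^(k*m) for k = 0,...,5. Row orthogonality: sum_m chi_k(m) conj(chi_l(m)) = 6 * [k = l].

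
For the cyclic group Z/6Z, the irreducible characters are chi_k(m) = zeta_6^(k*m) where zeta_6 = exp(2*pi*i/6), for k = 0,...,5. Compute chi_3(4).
chi_3(4) = zeta_6^12 = 1

Details: chi_3(4) = zeta_6^(3*4) = zeta_6^12. Since zeta_6^6 = 1, this equals zeta_6^0 = exp(2*pi*i*0/6) = 1.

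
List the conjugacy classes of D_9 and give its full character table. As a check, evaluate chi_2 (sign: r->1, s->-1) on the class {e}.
Conjugacy classes: {e} of size 1, {r^1, r^8} of size 2, {r^2, r^7} of size 2, {r^3, r^6} of size 2, {r^4, r^5} of size 2, {s, sr, ..., sr^8} of size 9.
Character table:
  irrep \ class              {e} (size 1)  {r^1, r^8} (size 2)  {r^2, r^7} (size 2)  {r^3, r^6} (size 2)  {r^4, r^5} (size 2)  {s, sr, ..., sr^8} (size 9)
  chi_1 (triv)               1             1                    1                    1                    1                    1                          
  chi_2 (sign: r->1, s->-1)  1             1                    1                    1                    1                    -1                         
  chi_3 (2d, j=1)            2             2*cos(2*pi/9)        2*cos(4*pi/9)        -1                   -2*cos(pi/9)         0                          
  chi_4 (2d, j=2)            2             2*cos(4*pi/9)        -2*cos(pi/9)         -1                   2*cos(2*pi/9)        0                          
  chi_5 (2d, j=3)            2             -1                   -1                   2                    -1                   0                          
  chi_6 (2d, j=4)            2             -2*cos(pi/9)         2*cos(2*pi/9)        -1                   2*cos(4*pi/9)        0                          

Spot check: chi_2 (sign: r->1, s->-1) on {e} = 1.

Working: D_9 has order 2*9 = 18 with 6 conjugacy classes, hence 6 irreducibles. Sum of squared dims 1 + 1 + 4 + 4 + 4 + 4 = 18 = |G|. Linear characters come from the abelianisation; the 2-dimensional irreps have character r^k -> 2*cos(2*pi*j*k/9), reflections -> 0.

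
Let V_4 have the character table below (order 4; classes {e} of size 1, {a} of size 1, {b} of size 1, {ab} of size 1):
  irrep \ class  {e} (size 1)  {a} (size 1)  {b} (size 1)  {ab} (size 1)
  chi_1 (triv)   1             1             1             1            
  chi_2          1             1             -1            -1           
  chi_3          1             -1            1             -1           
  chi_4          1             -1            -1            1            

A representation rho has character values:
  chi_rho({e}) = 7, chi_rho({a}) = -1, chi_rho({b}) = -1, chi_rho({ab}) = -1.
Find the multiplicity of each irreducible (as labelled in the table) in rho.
Multiplicities: chi_1: 1, chi_2: 2, chi_3: 2, chi_4: 2.

Proof sketch: Use <chi_rho, chi> = (1/|G|) sum_C |C| * chi_rho(C) * conj(chi(C)) with |G| = 4 for each irreducible chi in the table:
  <chi_rho, chi_1> = (1/4)[1*(7)*conj(1) + 1*(-1)*conj(1) + 1*(-1)*conj(1) + 1*(-1)*conj(1)]
      = (1/4)[(7) + (-1) + (-1) + (-1)] = 4/4 = 1
  <chi_rho, chi_2> = (1/4)[1*(7)*conj(1) + 1*(-1)*conj(1) + 1*(-1)*conj(-1) + 1*(-1)*conj(-1)]
      = (1/4)[(7) + (-1) + (1) + (1)] = 8/4 = 2
  <chi_rho, chi_3> = (1/4)[1*(7)*conj(1) + 1*(-1)*conj(-1) + 1*(-1)*conj(1) + 1*(-1)*conj(-1)]
      = (1/4)[(7) + (1) + (-1) + (1)] = 8/4 = 2
  <chi_rho, chi_4> = (1/4)[1*(7)*conj(1) + 1*(-1)*conj(-1) + 1*(-1)*conj(-1) + 1*(-1)*conj(1)]
      = (1/4)[(7) + (1) + (1) + (-1)] = 8/4 = 2
Dimension check: dim(rho) = sum (mult * dim) = 1*1 + 2*1 + 2*1 + 2*1 = 7 = chi_rho(e) = 7.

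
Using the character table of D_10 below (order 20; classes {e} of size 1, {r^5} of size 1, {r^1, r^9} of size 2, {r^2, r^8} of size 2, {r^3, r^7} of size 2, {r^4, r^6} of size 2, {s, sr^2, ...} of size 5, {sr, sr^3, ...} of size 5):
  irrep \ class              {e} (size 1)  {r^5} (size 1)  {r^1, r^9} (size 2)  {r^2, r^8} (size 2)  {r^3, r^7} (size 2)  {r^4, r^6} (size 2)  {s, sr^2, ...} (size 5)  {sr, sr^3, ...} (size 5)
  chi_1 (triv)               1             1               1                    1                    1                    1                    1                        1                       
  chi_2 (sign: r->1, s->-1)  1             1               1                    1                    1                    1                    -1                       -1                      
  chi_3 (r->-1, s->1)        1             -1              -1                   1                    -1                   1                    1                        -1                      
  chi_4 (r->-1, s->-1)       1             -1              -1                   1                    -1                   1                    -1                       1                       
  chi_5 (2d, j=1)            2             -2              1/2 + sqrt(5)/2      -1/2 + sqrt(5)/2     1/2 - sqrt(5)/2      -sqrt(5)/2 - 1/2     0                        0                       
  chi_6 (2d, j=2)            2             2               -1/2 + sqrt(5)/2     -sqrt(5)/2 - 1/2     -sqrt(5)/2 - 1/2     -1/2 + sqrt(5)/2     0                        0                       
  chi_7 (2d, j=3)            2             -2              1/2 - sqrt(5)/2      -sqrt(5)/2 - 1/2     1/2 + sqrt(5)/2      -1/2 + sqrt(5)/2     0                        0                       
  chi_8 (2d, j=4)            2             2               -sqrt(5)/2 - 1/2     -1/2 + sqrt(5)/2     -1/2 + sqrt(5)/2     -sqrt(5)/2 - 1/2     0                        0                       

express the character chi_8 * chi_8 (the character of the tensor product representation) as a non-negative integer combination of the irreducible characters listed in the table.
chi_8 tensor chi_8 = chi_1 + chi_2 + chi_6 (all other irreducibles have multiplicity 0).

Solution. The character of a tensor product is the pointwise product (chi_8 * chi_8)(C) = chi_8(C) * chi_8(C):
  {e}: (2)*(2), {r^5}: (2)*(2), {r^1, r^9}: (-sqrt(5)/2 - 1/2)*(-sqrt(5)/2 - 1/2), {r^2, r^8}: (-1/2 + sqrt(5)/2)*(-1/2 + sqrt(5)/2), {r^3, r^7}: (-1/2 + sqrt(5)/2)*(-1/2 + sqrt(5)/2), {r^4, r^6}: (-sqrt(5)/2 - 1/2)*(-sqrt(5)/2 - 1/2), {s, sr^2, ...}: (0)*(0), {sr, sr^3, ...}: (0)*(0)
so (chi_8 * chi_8) takes values
  {e} -> 4, {r^5} -> 4, {r^1, r^9} -> sqrt(5)/2 + 3/2, {r^2, r^8} -> 3/2 - sqrt(5)/2, {r^3, r^7} -> 3/2 - sqrt(5)/2, {r^4, r^6} -> sqrt(5)/2 + 3/2, {s, sr^2, ...} -> 0, {sr, sr^3, ...} -> 0.
Now take the inner product of this character with each irreducible chi from the table, <chi_8*chi_8, chi> = (1/20) sum_C |C| (chi_8*chi_8)(C) conj(chi(C)):
  <chi_8*chi_8, chi_1> = (1/20)[1*(4)*conj(1) + 1*(4)*conj(1) + 2*(sqrt(5)/2 + 3/2)*conj(1) + 2*(3/2 - sqrt(5)/2)*conj(1) + 2*(3/2 - sqrt(5)/2)*conj(1) + 2*(sqrt(5)/2 + 3/2)*conj(1) + 5*(0)*conj(1) + 5*(0)*conj(1)]
      = (1/20)[(4) + (4) + (sqrt(5) + 3) + (3 - sqrt(5)) + (3 - sqrt(5)) + (sqrt(5) + 3) + (0) + (0)] = 20/20 = 1
  <chi_8*chi_8, chi_2> = (1/20)[1*(4)*conj(1) + 1*(4)*conj(1) + 2*(sqrt(5)/2 + 3/2)*conj(1) + 2*(3/2 - sqrt(5)/2)*conj(1) + 2*(3/2 - sqrt(5)/2)*conj(1) + 2*(sqrt(5)/2 + 3/2)*conj(1) + 5*(0)*conj(-1) + 5*(0)*conj(-1)]
      = (1/20)[(4) + (4) + (sqrt(5) + 3) + (3 - sqrt(5)) + (3 - sqrt(5)) + (sqrt(5) + 3) + (0) + (0)] = 20/20 = 1
  <chi_8*chi_8, chi_3> = (1/20)[1*(4)*conj(1) + 1*(4)*conj(-1) + 2*(sqrt(5)/2 + 3/2)*conj(-1) + 2*(3/2 - sqrt(5)/2)*conj(1) + 2*(3/2 - sqrt(5)/2)*conj(-1) + 2*(sqrt(5)/2 + 3/2)*conj(1) + 5*(0)*conj(1) + 5*(0)*conj(-1)]
      = (1/20)[(4) + (-4) + (-3 - sqrt(5)) + (3 - sqrt(5)) + (-3 + sqrt(5)) + (sqrt(5) + 3) + (0) + (0)] = 0/20 = 0
  <chi_8*chi_8, chi_4> = (1/20)[1*(4)*conj(1) + 1*(4)*conj(-1) + 2*(sqrt(5)/2 + 3/2)*conj(-1) + 2*(3/2 - sqrt(5)/2)*conj(1) + 2*(3/2 - sqrt(5)/2)*conj(-1) + 2*(sqrt(5)/2 + 3/2)*conj(1) + 5*(0)*conj(-1) + 5*(0)*conj(1)]
      = (1/20)[(4) + (-4) + (-3 - sqrt(5)) + (3 - sqrt(5)) + (-3 + sqrt(5)) + (sqrt(5) + 3) + (0) + (0)] = 0/20 = 0
  <chi_8*chi_8, chi_5> = (1/20)[1*(4)*conj(2) + 1*(4)*conj(-2) + 2*(sqrt(5)/2 + 3/2)*conj(1/2 + sqrt(5)/2) + 2*(3/2 - sqrt(5)/2)*conj(-1/2 + sqrt(5)/2) + 2*(3/2 - sqrt(5)/2)*conj(1/2 - sqrt(5)/2) + 2*(sqrt(5)/2 + 3/2)*conj(-sqrt(5)/2 - 1/2) + 5*(0)*conj(0) + 5*(0)*conj(0)]
      = (1/20)[(8) + (-8) + (4 + 2*sqrt(5)) + (-4 + 2*sqrt(5)) + (4 - 2*sqrt(5)) + (-2*sqrt(5) - 4) + (0) + (0)] = 0/20 = 0
  <chi_8*chi_8, chi_6> = (1/20)[1*(4)*conj(2) + 1*(4)*conj(2) + 2*(sqrt(5)/2 + 3/2)*conj(-1/2 + sqrt(5)/2) + 2*(3/2 - sqrt(5)/2)*conj(-sqrt(5)/2 - 1/2) + 2*(3/2 - sqrt(5)/2)*conj(-sqrt(5)/2 - 1/2) + 2*(sqrt(5)/2 + 3/2)*conj(-1/2 + sqrt(5)/2) + 5*(0)*conj(0) + 5*(0)*conj(0)]
      = (1/20)[(8) + (8) + (1 + sqrt(5)) + (1 - sqrt(5)) + (1 - sqrt(5)) + (1 + sqrt(5)) + (0) + (0)] = 20/20 = 1
  <chi_8*chi_8, chi_7> = (1/20)[1*(4)*conj(2) + 1*(4)*conj(-2) + 2*(sqrt(5)/2 + 3/2)*conj(1/2 - sqrt(5)/2) + 2*(3/2 - sqrt(5)/2)*conj(-sqrt(5)/2 - 1/2) + 2*(3/2 - sqrt(5)/2)*conj(1/2 + sqrt(5)/2) + 2*(sqrt(5)/2 + 3/2)*conj(-1/2 + sqrt(5)/2) + 5*(0)*conj(0) + 5*(0)*conj(0)]
      = (1/20)[(8) + (-8) + (-sqrt(5) - 1) + (1 - sqrt(5)) + (-1 + sqrt(5)) + (1 + sqrt(5)) + (0) + (0)] = 0/20 = 0
  <chi_8*chi_8, chi_8> = (1/20)[1*(4)*conj(2) + 1*(4)*conj(2) + 2*(sqrt(5)/2 + 3/2)*conj(-sqrt(5)/2 - 1/2) + 2*(3/2 - sqrt(5)/2)*conj(-1/2 + sqrt(5)/2) + 2*(3/2 - sqrt(5)/2)*conj(-1/2 + sqrt(5)/2) + 2*(sqrt(5)/2 + 3/2)*conj(-sqrt(5)/2 - 1/2) + 5*(0)*conj(0) + 5*(0)*conj(0)]
      = (1/20)[(8) + (8) + (-2*sqrt(5) - 4) + (-4 + 2*sqrt(5)) + (-4 + 2*sqrt(5)) + (-2*sqrt(5) - 4) + (0) + (0)] = 0/20 = 0
Hence the multiplicities are chi_1: 1, chi_2: 1, chi_6: 1. Dimension check: dim(chi_8)*dim(chi_8) = 2*2 = 4 and sum (mult * dim) = 1*1 + 1*1 + 1*2 = 4.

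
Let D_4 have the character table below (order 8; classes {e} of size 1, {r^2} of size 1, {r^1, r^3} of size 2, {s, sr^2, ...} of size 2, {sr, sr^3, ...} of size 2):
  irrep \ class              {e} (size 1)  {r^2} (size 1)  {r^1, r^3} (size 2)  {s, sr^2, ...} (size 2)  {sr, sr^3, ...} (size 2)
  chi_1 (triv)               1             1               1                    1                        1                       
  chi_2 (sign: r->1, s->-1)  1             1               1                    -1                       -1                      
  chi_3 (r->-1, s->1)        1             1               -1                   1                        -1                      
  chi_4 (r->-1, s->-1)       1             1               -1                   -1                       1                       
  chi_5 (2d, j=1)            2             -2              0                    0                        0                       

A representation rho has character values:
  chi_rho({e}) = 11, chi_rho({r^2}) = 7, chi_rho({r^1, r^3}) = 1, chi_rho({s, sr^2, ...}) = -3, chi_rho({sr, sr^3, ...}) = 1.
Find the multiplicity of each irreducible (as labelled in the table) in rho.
Multiplicities: chi_1: 2, chi_2: 3, chi_3: 1, chi_4: 3, chi_5: 1.

Derivation: Use <chi_rho, chi> = (1/|G|) sum_C |C| * chi_rho(C) * conj(chi(C)) with |G| = 8 for each irreducible chi in the table:
  <chi_rho, chi_1> = (1/8)[1*(11)*conj(1) + 1*(7)*conj(1) + 2*(1)*conj(1) + 2*(-3)*conj(1) + 2*(1)*conj(1)]
      = (1/8)[(11) + (7) + (2) + (-6) + (2)] = 16/8 = 2
  <chi_rho, chi_2> = (1/8)[1*(11)*conj(1) + 1*(7)*conj(1) + 2*(1)*conj(1) + 2*(-3)*conj(-1) + 2*(1)*conj(-1)]
      = (1/8)[(11) + (7) + (2) + (6) + (-2)] = 24/8 = 3
  <chi_rho, chi_3> = (1/8)[1*(11)*conj(1) + 1*(7)*conj(1) + 2*(1)*conj(-1) + 2*(-3)*conj(1) + 2*(1)*conj(-1)]
      = (1/8)[(11) + (7) + (-2) + (-6) + (-2)] = 8/8 = 1
  <chi_rho, chi_4> = (1/8)[1*(11)*conj(1) + 1*(7)*conj(1) + 2*(1)*conj(-1) + 2*(-3)*conj(-1) + 2*(1)*conj(1)]
      = (1/8)[(11) + (7) + (-2) + (6) + (2)] = 24/8 = 3
  <chi_rho, chi_5> = (1/8)[1*(11)*conj(2) + 1*(7)*conj(-2) + 2*(1)*conj(0) + 2*(-3)*conj(0) + 2*(1)*conj(0)]
      = (1/8)[(22) + (-14) + (0) + (0) + (0)] = 8/8 = 1
Dimension check: dim(rho) = sum (mult * dim) = 2*1 + 3*1 + 1*1 + 3*1 + 1*2 = 11 = chi_rho(e) = 11.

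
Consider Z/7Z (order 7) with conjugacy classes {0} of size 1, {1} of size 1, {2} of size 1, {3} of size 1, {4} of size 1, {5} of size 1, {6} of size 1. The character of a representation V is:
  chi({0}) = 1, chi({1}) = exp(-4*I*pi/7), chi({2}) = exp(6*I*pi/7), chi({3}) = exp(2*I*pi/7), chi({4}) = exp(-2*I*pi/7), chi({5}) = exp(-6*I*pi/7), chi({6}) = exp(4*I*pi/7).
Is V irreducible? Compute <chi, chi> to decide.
Irreducible: <chi, chi> = 1.

<chi, chi> = (1/|G|) sum_C |C| * |chi(C)|^2 = (1/7)[1*|1|^2 + 1*|exp(-4*I*pi/7)|^2 + 1*|exp(6*I*pi/7)|^2 + 1*|exp(2*I*pi/7)|^2 + 1*|exp(-2*I*pi/7)|^2 + 1*|exp(-6*I*pi/7)|^2 + 1*|exp(4*I*pi/7)|^2]
  = (1/7)[(1) + (1) + (1) + (1) + (1) + (1) + (1)] = 7/7 = 1.
(Exp terms are combined using exp(i*s)*conj(exp(i*t)) = exp(i*(s-t)), and sums of them are collapsed using the identity that for every m > 1 the m distinct m-th roots of unity sum to 0, e.g. 1 + exp(2*I*pi/3) + exp(-2*I*pi/3) = 0.)
A character is irreducible iff <chi, chi> = 1, so this representation is irreducible.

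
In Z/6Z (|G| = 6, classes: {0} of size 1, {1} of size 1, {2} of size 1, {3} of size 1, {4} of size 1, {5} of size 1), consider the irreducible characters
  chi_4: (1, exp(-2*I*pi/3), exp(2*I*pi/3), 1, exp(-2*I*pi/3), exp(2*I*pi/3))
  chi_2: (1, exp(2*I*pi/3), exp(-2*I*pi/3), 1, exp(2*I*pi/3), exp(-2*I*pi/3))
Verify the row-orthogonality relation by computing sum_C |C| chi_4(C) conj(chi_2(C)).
Sum = 0; so <chi_4, chi_2> = 0 (distinct irreducibles are orthogonal).

Derivation: Compute term by term over conjugacy classes (|C| * chi_4(C) * conj(chi_2(C))):
  1*(1)*conj(1) + 1*(exp(-2*I*pi/3))*conj(exp(2*I*pi/3)) + 1*(exp(2*I*pi/3))*conj(exp(-2*I*pi/3)) + 1*(1)*conj(1) + 1*(exp(-2*I*pi/3))*conj(exp(2*I*pi/3)) + 1*(exp(2*I*pi/3))*conj(exp(-2*I*pi/3))
  = (1) + (exp(2*I*pi/3)) + (exp(-2*I*pi/3)) + (1) + (exp(2*I*pi/3)) + (exp(-2*I*pi/3))
  = 0.
(Exp terms are combined using exp(i*s)*conj(exp(i*t)) = exp(i*(s-t)), and sums of them are collapsed using the identity that for every m > 1 the m distinct m-th roots of unity sum to 0, e.g. 1 + exp(2*I*pi/3) + exp(-2*I*pi/3) = 0.)
Dividing by |G| = 6 gives 0/6 = 0, matching the row-orthogonality relation <chi_4, chi_2> = [chi_4 = chi_2].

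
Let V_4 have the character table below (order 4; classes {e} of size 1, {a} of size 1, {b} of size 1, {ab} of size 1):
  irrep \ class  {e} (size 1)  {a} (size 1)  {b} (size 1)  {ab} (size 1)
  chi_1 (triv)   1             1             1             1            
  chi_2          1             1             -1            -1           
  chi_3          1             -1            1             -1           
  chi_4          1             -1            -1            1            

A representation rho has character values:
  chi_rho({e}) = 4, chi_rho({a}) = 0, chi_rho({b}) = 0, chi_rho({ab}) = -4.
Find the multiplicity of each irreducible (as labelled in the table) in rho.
Multiplicities: chi_1: 0, chi_2: 2, chi_3: 2, chi_4: 0.

Explanation: Use <chi_rho, chi> = (1/|G|) sum_C |C| * chi_rho(C) * conj(chi(C)) with |G| = 4 for each irreducible chi in the table:
  <chi_rho, chi_1> = (1/4)[1*(4)*conj(1) + 1*(0)*conj(1) + 1*(0)*conj(1) + 1*(-4)*conj(1)]
      = (1/4)[(4) + (0) + (0) + (-4)] = 0/4 = 0
  <chi_rho, chi_2> = (1/4)[1*(4)*conj(1) + 1*(0)*conj(1) + 1*(0)*conj(-1) + 1*(-4)*conj(-1)]
      = (1/4)[(4) + (0) + (0) + (4)] = 8/4 = 2
  <chi_rho, chi_3> = (1/4)[1*(4)*conj(1) + 1*(0)*conj(-1) + 1*(0)*conj(1) + 1*(-4)*conj(-1)]
      = (1/4)[(4) + (0) + (0) + (4)] = 8/4 = 2
  <chi_rho, chi_4> = (1/4)[1*(4)*conj(1) + 1*(0)*conj(-1) + 1*(0)*conj(-1) + 1*(-4)*conj(1)]
      = (1/4)[(4) + (0) + (0) + (-4)] = 0/4 = 0
Dimension check: dim(rho) = sum (mult * dim) = 0*1 + 2*1 + 2*1 + 0*1 = 4 = chi_rho(e) = 4.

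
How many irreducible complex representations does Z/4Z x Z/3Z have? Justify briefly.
12

The number of irreducible complex representations of a finite group equals its number of conjugacy classes. Z/4Z x Z/3Z is abelian of order 12, so every element is its own conjugacy class: 12 classes, so Z/4Z x Z/3Z (order 12) has exactly 12 irreducible complex representations.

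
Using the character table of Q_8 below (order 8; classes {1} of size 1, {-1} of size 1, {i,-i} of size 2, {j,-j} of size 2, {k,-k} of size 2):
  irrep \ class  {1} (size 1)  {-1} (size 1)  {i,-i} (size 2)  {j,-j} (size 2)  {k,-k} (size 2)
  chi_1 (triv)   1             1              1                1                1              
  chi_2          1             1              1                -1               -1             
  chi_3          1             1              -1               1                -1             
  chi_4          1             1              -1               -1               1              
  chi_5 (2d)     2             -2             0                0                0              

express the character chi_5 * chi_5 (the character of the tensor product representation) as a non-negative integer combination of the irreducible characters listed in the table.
chi_5 tensor chi_5 = chi_1 + chi_2 + chi_3 + chi_4 (all other irreducibles have multiplicity 0).

The character of a tensor product is the pointwise product (chi_5 * chi_5)(C) = chi_5(C) * chi_5(C):
  {1}: (2)*(2), {-1}: (-2)*(-2), {i,-i}: (0)*(0), {j,-j}: (0)*(0), {k,-k}: (0)*(0)
so (chi_5 * chi_5) takes values
  {1} -> 4, {-1} -> 4, {i,-i} -> 0, {j,-j} -> 0, {k,-k} -> 0.
Now take the inner product of this character with each irreducible chi from the table, <chi_5*chi_5, chi> = (1/8) sum_C |C| (chi_5*chi_5)(C) conj(chi(C)):
  <chi_5*chi_5, chi_1> = (1/8)[1*(4)*conj(1) + 1*(4)*conj(1) + 2*(0)*conj(1) + 2*(0)*conj(1) + 2*(0)*conj(1)]
      = (1/8)[(4) + (4) + (0) + (0) + (0)] = 8/8 = 1
  <chi_5*chi_5, chi_2> = (1/8)[1*(4)*conj(1) + 1*(4)*conj(1) + 2*(0)*conj(1) + 2*(0)*conj(-1) + 2*(0)*conj(-1)]
      = (1/8)[(4) + (4) + (0) + (0) + (0)] = 8/8 = 1
  <chi_5*chi_5, chi_3> = (1/8)[1*(4)*conj(1) + 1*(4)*conj(1) + 2*(0)*conj(-1) + 2*(0)*conj(1) + 2*(0)*conj(-1)]
      = (1/8)[(4) + (4) + (0) + (0) + (0)] = 8/8 = 1
  <chi_5*chi_5, chi_4> = (1/8)[1*(4)*conj(1) + 1*(4)*conj(1) + 2*(0)*conj(-1) + 2*(0)*conj(-1) + 2*(0)*conj(1)]
      = (1/8)[(4) + (4) + (0) + (0) + (0)] = 8/8 = 1
  <chi_5*chi_5, chi_5> = (1/8)[1*(4)*conj(2) + 1*(4)*conj(-2) + 2*(0)*conj(0) + 2*(0)*conj(0) + 2*(0)*conj(0)]
      = (1/8)[(8) + (-8) + (0) + (0) + (0)] = 0/8 = 0
Hence the multiplicities are chi_1: 1, chi_2: 1, chi_3: 1, chi_4: 1. Dimension check: dim(chi_5)*dim(chi_5) = 2*2 = 4 and sum (mult * dim) = 1*1 + 1*1 + 1*1 + 1*1 = 4.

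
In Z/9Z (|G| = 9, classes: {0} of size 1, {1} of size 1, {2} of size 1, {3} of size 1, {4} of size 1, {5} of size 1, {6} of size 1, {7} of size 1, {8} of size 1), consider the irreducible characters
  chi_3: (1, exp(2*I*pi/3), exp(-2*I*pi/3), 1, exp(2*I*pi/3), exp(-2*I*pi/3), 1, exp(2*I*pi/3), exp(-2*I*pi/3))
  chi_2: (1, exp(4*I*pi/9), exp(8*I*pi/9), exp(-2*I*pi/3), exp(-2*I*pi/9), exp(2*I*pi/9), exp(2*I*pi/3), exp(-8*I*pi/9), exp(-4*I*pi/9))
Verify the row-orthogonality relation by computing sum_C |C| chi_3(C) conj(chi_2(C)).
Sum = 0; so <chi_3, chi_2> = 0 (distinct irreducibles are orthogonal).

Solution. Compute term by term over conjugacy classes (|C| * chi_3(C) * conj(chi_2(C))):
  1*(1)*conj(1) + 1*(exp(2*I*pi/3))*conj(exp(4*I*pi/9)) + 1*(exp(-2*I*pi/3))*conj(exp(8*I*pi/9)) + 1*(1)*conj(exp(-2*I*pi/3)) + 1*(exp(2*I*pi/3))*conj(exp(-2*I*pi/9)) + 1*(exp(-2*I*pi/3))*conj(exp(2*I*pi/9)) + 1*(1)*conj(exp(2*I*pi/3)) + 1*(exp(2*I*pi/3))*conj(exp(-8*I*pi/9)) + 1*(exp(-2*I*pi/3))*conj(exp(-4*I*pi/9))
  = (1) + (exp(2*I*pi/9)) + (exp(4*I*pi/9)) + (exp(2*I*pi/3)) + (exp(8*I*pi/9)) + (exp(-8*I*pi/9)) + (exp(-2*I*pi/3)) + (exp(-4*I*pi/9)) + (exp(-2*I*pi/9))
  = 0.
(Exp terms are combined using exp(i*s)*conj(exp(i*t)) = exp(i*(s-t)), and sums of them are collapsed using the identity that for every m > 1 the m distinct m-th roots of unity sum to 0, e.g. 1 + exp(2*I*pi/3) + exp(-2*I*pi/3) = 0.)
Dividing by |G| = 9 gives 0/9 = 0, matching the row-orthogonality relation <chi_3, chi_2> = [chi_3 = chi_2].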